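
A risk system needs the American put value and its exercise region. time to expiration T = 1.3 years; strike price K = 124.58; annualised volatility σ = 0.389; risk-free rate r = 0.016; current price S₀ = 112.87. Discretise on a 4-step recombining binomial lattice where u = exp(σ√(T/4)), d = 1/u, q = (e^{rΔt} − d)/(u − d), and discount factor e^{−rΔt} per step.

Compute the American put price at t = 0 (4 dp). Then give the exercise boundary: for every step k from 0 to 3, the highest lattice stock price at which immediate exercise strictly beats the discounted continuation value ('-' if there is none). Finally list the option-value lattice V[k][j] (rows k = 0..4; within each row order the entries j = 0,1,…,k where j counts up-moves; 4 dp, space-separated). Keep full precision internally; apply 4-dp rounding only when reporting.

price = 26.4352
boundary = - - 72.4364 90.4206
tree:
26.4352
37.8889 13.0976
52.1436 21.3464 3.4240
66.5509 34.1594 6.3320 0.0000
78.0926 52.1436 11.7100 0.0000 0.0000

Δt=0.32500  u=1.24828  d=0.80110  q=0.45644  discount=0.99481
step 4 (expiry): payoffs max(K−S,0) = 78.0926 52.1436 11.7100 0.0000 0.0000
step 3: (k=3,j=0): S=58.0291, (K−S)⁺=66.5509, hold=65.9048 ⇒ V=66.5509 exercise | (k=3,j=1): S=90.4206, (K−S)⁺=34.1594, hold=33.5132 ⇒ V=34.1594 exercise | (k=3,j=2): S=140.8930, (K−S)⁺=0.0000, hold=6.3320 ⇒ V=6.3320 continue | (k=3,j=3): S=219.5388, (K−S)⁺=0.0000, hold=0.0000 ⇒ V=0.0000 continue  boundary S*=90.4206
step 2: (k=2,j=0): S=72.4364, (K−S)⁺=52.1436, hold=51.4975 ⇒ V=52.1436 exercise | (k=2,j=1): S=112.8700, (K−S)⁺=11.7100, hold=21.3464 ⇒ V=21.3464 continue | (k=2,j=2): S=175.8735, (K−S)⁺=0.0000, hold=3.4240 ⇒ V=3.4240 continue  boundary S*=72.4364
step 1: (k=1,j=0): S=90.4206, (K−S)⁺=34.1594, hold=37.8889 ⇒ V=37.8889 continue | (k=1,j=1): S=140.8930, (K−S)⁺=0.0000, hold=13.0976 ⇒ V=13.0976 continue  boundary S*=-
step 0: (k=0,j=0): S=112.8700, (K−S)⁺=11.7100, hold=26.4352 ⇒ V=26.4352 continue  boundary S*=-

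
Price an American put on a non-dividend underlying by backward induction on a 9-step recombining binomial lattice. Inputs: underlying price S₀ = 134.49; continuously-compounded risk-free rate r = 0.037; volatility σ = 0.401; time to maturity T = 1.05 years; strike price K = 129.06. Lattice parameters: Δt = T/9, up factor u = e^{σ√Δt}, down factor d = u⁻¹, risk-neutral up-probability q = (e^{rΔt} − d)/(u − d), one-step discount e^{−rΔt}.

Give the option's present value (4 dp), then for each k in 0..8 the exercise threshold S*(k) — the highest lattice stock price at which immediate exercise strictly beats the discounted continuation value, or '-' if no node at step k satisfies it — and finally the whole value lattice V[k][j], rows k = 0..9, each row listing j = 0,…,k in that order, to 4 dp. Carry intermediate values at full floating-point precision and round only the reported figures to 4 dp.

price = 17.2120
boundary = - - - - 77.7594 67.8061 77.7594 89.1738 102.2637
tree:
17.2120
23.6462 10.4396
31.6010 15.2944 5.3066
40.9491 21.8206 8.4056 2.0179
51.3006 30.1724 13.0250 3.5078 0.4320
61.2539 40.2051 19.6421 6.0179 0.8368 0.0000
69.9332 51.3006 28.6208 10.1521 1.6211 0.0000 0.0000
77.5015 61.2539 39.8862 16.7495 3.1404 0.0000 0.0000 0.0000
84.1011 69.9332 51.3006 26.7963 6.0835 0.0000 0.0000 0.0000 0.0000
89.8559 77.5015 61.2539 39.8862 11.7849 0.0000 0.0000 0.0000 0.0000 0.0000

Δt=0.11667, u=1.14679, d=0.87200, q=0.48155, disc=e^(-rΔt)=0.99569
k=9 terminal: V=max(K-S,0) → 89.8559 77.5015 61.2539 39.8862 11.7849 0.0000 0.0000 0.0000 0.0000 0.0000
k=8: j=0 S=44.9589 intr=84.1011 cont=83.5452 V=84.1011[EX]; j=1 S=59.1268 intr=69.9332 cont=69.3773 V=69.9332[EX]; j=2 S=77.7594 intr=51.3006 cont=50.7447 V=51.3006[EX]; j=3 S=102.2637 intr=26.7963 cont=26.2404 V=26.7963[EX]; j=4 S=134.4900 intr=0.0000 cont=6.0835 V=6.0835[hold]; j=5 S=176.8718 intr=0.0000 cont=0.0000 V=0.0000[hold]; j=6 S=232.6093 intr=0.0000 cont=0.0000 V=0.0000[hold]; j=7 S=305.9113 intr=0.0000 cont=0.0000 V=0.0000[hold]; j=8 S=402.3130 intr=0.0000 cont=0.0000 V=0.0000[hold]  S*(8)=102.2637
k=7: j=0 S=51.5585 intr=77.5015 cont=76.9456 V=77.5015[EX]; j=1 S=67.8061 intr=61.2539 cont=60.6980 V=61.2539[EX]; j=2 S=89.1738 intr=39.8862 cont=39.3303 V=39.8862[EX]; j=3 S=117.2751 intr=11.7849 cont=16.7495 V=16.7495[hold]; j=4 S=154.2319 intr=0.0000 cont=3.1404 V=3.1404[hold]; j=5 S=202.8349 intr=0.0000 cont=0.0000 V=0.0000[hold]; j=6 S=266.7542 intr=0.0000 cont=0.0000 V=0.0000[hold]; j=7 S=350.8164 intr=0.0000 cont=0.0000 V=0.0000[hold]  S*(7)=89.1738
k=6: j=0 S=59.1268 intr=69.9332 cont=69.3773 V=69.9332[EX]; j=1 S=77.7594 intr=51.3006 cont=50.7447 V=51.3006[EX]; j=2 S=102.2637 intr=26.7963 cont=28.6208 V=28.6208[hold]; j=3 S=134.4900 intr=0.0000 cont=10.1521 V=10.1521[hold]; j=4 S=176.8718 intr=0.0000 cont=1.6211 V=1.6211[hold]; j=5 S=232.6093 intr=0.0000 cont=0.0000 V=0.0000[hold]; j=6 S=305.9113 intr=0.0000 cont=0.0000 V=0.0000[hold]  S*(6)=77.7594
k=5: j=0 S=67.8061 intr=61.2539 cont=60.6980 V=61.2539[EX]; j=1 S=89.1738 intr=39.8862 cont=40.2051 V=40.2051[hold]; j=2 S=117.2751 intr=11.7849 cont=19.6421 V=19.6421[hold]; j=3 S=154.2319 intr=0.0000 cont=6.0179 V=6.0179[hold]; j=4 S=202.8349 intr=0.0000 cont=0.8368 V=0.8368[hold]; j=5 S=266.7542 intr=0.0000 cont=0.0000 V=0.0000[hold]  S*(5)=67.8061
k=4: j=0 S=77.7594 intr=51.3006 cont=50.8976 V=51.3006[EX]; j=1 S=102.2637 intr=26.7963 cont=30.1724 V=30.1724[hold]; j=2 S=134.4900 intr=0.0000 cont=13.0250 V=13.0250[hold]; j=3 S=176.8718 intr=0.0000 cont=3.5078 V=3.5078[hold]; j=4 S=232.6093 intr=0.0000 cont=0.4320 V=0.4320[hold]  S*(4)=77.7594
k=3: j=0 S=89.1738 intr=39.8862 cont=40.9491 V=40.9491[hold]; j=1 S=117.2751 intr=11.7849 cont=21.8206 V=21.8206[hold]; j=2 S=154.2319 intr=0.0000 cont=8.4056 V=8.4056[hold]; j=3 S=202.8349 intr=0.0000 cont=2.0179 V=2.0179[hold]  S*(3)=-
k=2: j=0 S=102.2637 intr=26.7963 cont=31.6010 V=31.6010[hold]; j=1 S=134.4900 intr=0.0000 cont=15.2944 V=15.2944[hold]; j=2 S=176.8718 intr=0.0000 cont=5.3066 V=5.3066[hold]  S*(2)=-
k=1: j=0 S=117.2751 intr=11.7849 cont=23.6462 V=23.6462[hold]; j=1 S=154.2319 intr=0.0000 cont=10.4396 V=10.4396[hold]  S*(1)=-
k=0: j=0 S=134.4900 intr=0.0000 cont=17.2120 V=17.2120[hold]  S*(0)=-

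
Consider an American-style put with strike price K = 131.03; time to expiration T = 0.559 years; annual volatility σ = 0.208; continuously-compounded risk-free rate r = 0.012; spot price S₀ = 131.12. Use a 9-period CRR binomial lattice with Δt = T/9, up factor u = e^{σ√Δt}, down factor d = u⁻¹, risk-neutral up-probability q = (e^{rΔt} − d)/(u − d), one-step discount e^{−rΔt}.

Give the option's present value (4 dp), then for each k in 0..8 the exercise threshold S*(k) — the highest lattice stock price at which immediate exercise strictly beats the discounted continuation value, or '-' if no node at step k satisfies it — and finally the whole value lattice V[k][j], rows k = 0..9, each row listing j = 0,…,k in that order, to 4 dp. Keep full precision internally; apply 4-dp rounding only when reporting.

Δt=0.06211, u=1.05321, d=0.94948, q=0.49423, disc=e^(-rΔt)=0.99925
k=9 terminal: V=max(K-S,0) → 48.7958 39.8125 29.8478 18.7945 6.5338 0.0000 0.0000 0.0000 0.0000 0.0000
k=8: j=0 S=86.6095 intr=44.4205 cont=44.3229 V=44.4205[EX]; j=1 S=96.0708 intr=34.9592 cont=34.8616 V=34.9592[EX]; j=2 S=106.5656 intr=24.4644 cont=24.3667 V=24.4644[EX]; j=3 S=118.2070 intr=12.8230 cont=12.7254 V=12.8230[EX]; j=4 S=131.1200 intr=0.0000 cont=3.3021 V=3.3021[hold]; j=5 S=145.4437 intr=0.0000 cont=0.0000 V=0.0000[hold]; j=6 S=161.3321 intr=0.0000 cont=0.0000 V=0.0000[hold]; j=7 S=178.9561 intr=0.0000 cont=0.0000 V=0.0000[hold]; j=8 S=198.5055 intr=0.0000 cont=0.0000 V=0.0000[hold]  S*(8)=118.2070
k=7: j=0 S=91.2175 intr=39.8125 cont=39.7148 V=39.8125[EX]; j=1 S=101.1822 intr=29.8478 cont=29.7502 V=29.8478[EX]; j=2 S=112.2355 intr=18.7945 cont=18.6969 V=18.7945[EX]; j=3 S=124.4962 intr=6.5338 cont=8.1115 V=8.1115[hold]; j=4 S=138.0962 intr=0.0000 cont=1.6689 V=1.6689[hold]; j=5 S=153.1820 intr=0.0000 cont=0.0000 V=0.0000[hold]; j=6 S=169.9158 intr=0.0000 cont=0.0000 V=0.0000[hold]; j=7 S=188.4775 intr=0.0000 cont=0.0000 V=0.0000[hold]  S*(7)=112.2355
k=6: j=0 S=96.0708 intr=34.9592 cont=34.8616 V=34.9592[EX]; j=1 S=106.5656 intr=24.4644 cont=24.3667 V=24.4644[EX]; j=2 S=118.2070 intr=12.8230 cont=13.5045 V=13.5045[hold]; j=3 S=131.1200 intr=0.0000 cont=4.9237 V=4.9237[hold]; j=4 S=145.4437 intr=0.0000 cont=0.8434 V=0.8434[hold]; j=5 S=161.3321 intr=0.0000 cont=0.0000 V=0.0000[hold]; j=6 S=178.9561 intr=0.0000 cont=0.0000 V=0.0000[hold]  S*(6)=106.5656
k=5: j=0 S=101.1822 intr=29.8478 cont=29.7502 V=29.8478[EX]; j=1 S=112.2355 intr=18.7945 cont=19.0335 V=19.0335[hold]; j=2 S=124.4962 intr=6.5338 cont=9.2567 V=9.2567[hold]; j=3 S=138.0962 intr=0.0000 cont=2.9049 V=2.9049[hold]; j=4 S=153.1820 intr=0.0000 cont=0.4263 V=0.4263[hold]; j=5 S=169.9158 intr=0.0000 cont=0.0000 V=0.0000[hold]  S*(5)=101.1822
k=4: j=0 S=106.5656 intr=24.4644 cont=24.4848 V=24.4848[hold]; j=1 S=118.2070 intr=12.8230 cont=14.1909 V=14.1909[hold]; j=2 S=131.1200 intr=0.0000 cont=6.1129 V=6.1129[hold]; j=3 S=145.4437 intr=0.0000 cont=1.6786 V=1.6786[hold]; j=4 S=161.3321 intr=0.0000 cont=0.2154 V=0.2154[hold]  S*(4)=-
k=3: j=0 S=112.2355 intr=18.7945 cont=19.3828 V=19.3828[hold]; j=1 S=124.4962 intr=6.5338 cont=10.1909 V=10.1909[hold]; j=2 S=138.0962 intr=0.0000 cont=3.9184 V=3.9184[hold]; j=3 S=153.1820 intr=0.0000 cont=0.9548 V=0.9548[hold]  S*(3)=-
k=2: j=0 S=118.2070 intr=12.8230 cont=14.8288 V=14.8288[hold]; j=1 S=131.1200 intr=0.0000 cont=7.0855 V=7.0855[hold]; j=2 S=145.4437 intr=0.0000 cont=2.4519 V=2.4519[hold]  S*(2)=-
k=1: j=0 S=124.4962 intr=6.5338 cont=10.9936 V=10.9936[hold]; j=1 S=138.0962 intr=0.0000 cont=4.7919 V=4.7919[hold]  S*(1)=-
k=0: j=0 S=131.1200 intr=0.0000 cont=7.9226 V=7.9226[hold]  S*(0)=-

price = 7.9226
boundary = - - - - - 101.1822 106.5656 112.2355 118.2070
tree:
7.9226
10.9936 4.7919
14.8288 7.0855 2.4519
19.3828 10.1909 3.9184 0.9548
24.4848 14.1909 6.1129 1.6786 0.2154
29.8478 19.0335 9.2567 2.9049 0.4263 0.0000
34.9592 24.4644 13.5045 4.9237 0.8434 0.0000 0.0000
39.8125 29.8478 18.7945 8.1115 1.6689 0.0000 0.0000 0.0000
44.4205 34.9592 24.4644 12.8230 3.3021 0.0000 0.0000 0.0000 0.0000
48.7958 39.8125 29.8478 18.7945 6.5338 0.0000 0.0000 0.0000 0.0000 0.0000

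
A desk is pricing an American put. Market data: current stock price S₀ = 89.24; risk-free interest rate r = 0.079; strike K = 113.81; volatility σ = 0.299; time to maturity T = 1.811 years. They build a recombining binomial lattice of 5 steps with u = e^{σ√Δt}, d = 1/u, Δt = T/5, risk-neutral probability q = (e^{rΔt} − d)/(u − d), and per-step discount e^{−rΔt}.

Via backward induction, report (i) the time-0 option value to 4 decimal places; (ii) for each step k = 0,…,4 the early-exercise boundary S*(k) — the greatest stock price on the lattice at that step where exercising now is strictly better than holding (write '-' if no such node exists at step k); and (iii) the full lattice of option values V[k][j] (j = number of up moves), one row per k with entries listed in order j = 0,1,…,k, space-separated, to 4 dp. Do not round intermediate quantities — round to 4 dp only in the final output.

price = 25.2586
boundary = - 74.5434 89.2400 74.5434 89.2400
tree:
25.2586
39.2666 14.4704
51.5428 24.5700 6.4894
61.7973 39.2666 12.7330 1.4223
70.3631 51.5428 24.5700 3.1499 0.0000
77.5182 61.7973 39.2666 6.9759 0.0000 0.0000

Δt=0.36220  u=1.19715  d=0.83531  q=0.53535  discount=0.97179
step 5 (expiry): payoffs max(K−S,0) = 77.5182 61.7973 39.2666 6.9759 0.0000 0.0000
step 4: (k=4,j=0): S=43.4469, (K−S)⁺=70.3631, hold=67.1527 ⇒ V=70.3631 exercise | (k=4,j=1): S=62.2672, (K−S)⁺=51.5428, hold=48.3324 ⇒ V=51.5428 exercise | (k=4,j=2): S=89.2400, (K−S)⁺=24.5700, hold=21.3596 ⇒ V=24.5700 exercise | (k=4,j=3): S=127.8968, (K−S)⁺=0.0000, hold=3.1499 ⇒ V=3.1499 continue | (k=4,j=4): S=183.2990, (K−S)⁺=0.0000, hold=0.0000 ⇒ V=0.0000 continue  boundary S*=89.2400
step 3: (k=3,j=0): S=52.0127, (K−S)⁺=61.7973, hold=58.5869 ⇒ V=61.7973 exercise | (k=3,j=1): S=74.5434, (K−S)⁺=39.2666, hold=36.0562 ⇒ V=39.2666 exercise | (k=3,j=2): S=106.8341, (K−S)⁺=6.9759, hold=12.7330 ⇒ V=12.7330 continue | (k=3,j=3): S=153.1123, (K−S)⁺=0.0000, hold=1.4223 ⇒ V=1.4223 continue  boundary S*=74.5434
step 2: (k=2,j=0): S=62.2672, (K−S)⁺=51.5428, hold=48.3324 ⇒ V=51.5428 exercise | (k=2,j=1): S=89.2400, (K−S)⁺=24.5700, hold=24.3548 ⇒ V=24.5700 exercise | (k=2,j=2): S=127.8968, (K−S)⁺=0.0000, hold=6.4894 ⇒ V=6.4894 continue  boundary S*=89.2400
step 1: (k=1,j=0): S=74.5434, (K−S)⁺=39.2666, hold=36.0562 ⇒ V=39.2666 exercise | (k=1,j=1): S=106.8341, (K−S)⁺=6.9759, hold=14.4704 ⇒ V=14.4704 continue  boundary S*=74.5434
step 0: (k=0,j=0): S=89.2400, (K−S)⁺=24.5700, hold=25.2586 ⇒ V=25.2586 continue  boundary S*=-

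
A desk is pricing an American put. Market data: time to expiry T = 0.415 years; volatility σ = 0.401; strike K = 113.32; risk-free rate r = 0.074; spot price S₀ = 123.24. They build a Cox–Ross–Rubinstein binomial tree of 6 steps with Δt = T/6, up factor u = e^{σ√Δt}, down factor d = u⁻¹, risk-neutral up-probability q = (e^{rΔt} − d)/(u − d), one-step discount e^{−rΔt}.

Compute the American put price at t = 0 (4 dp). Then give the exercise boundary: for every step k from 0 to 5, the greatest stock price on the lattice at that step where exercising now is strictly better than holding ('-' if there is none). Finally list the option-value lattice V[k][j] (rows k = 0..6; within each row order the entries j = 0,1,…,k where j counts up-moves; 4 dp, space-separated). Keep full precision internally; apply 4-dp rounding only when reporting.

params: Δt=0.06917 u=1.11122 d=0.89991 q=0.49794 e^(-rΔt)=0.99489
t_6 payoffs: 47.8648 32.4948 13.5157 0.0000 0.0000 0.0000 0.0000
t_5: node(5,0) S=72.7354 payoff=40.5846 vs cont=40.0061 → 40.5846 [stop]  node(5,1) S=89.8148 payoff=23.5052 vs cont=22.9267 → 23.5052 [stop]  node(5,2) S=110.9048 payoff=2.4152 vs cont=6.7510 → 6.7510 [wait]  node(5,3) S=136.9471 payoff=0.0000 vs cont=0.0000 → 0.0000 [wait]  node(5,4) S=169.1046 payoff=0.0000 vs cont=0.0000 → 0.0000 [wait]  node(5,5) S=208.8131 payoff=0.0000 vs cont=0.0000 → 0.0000 [wait]  ⇒ S*(5)=89.8148
t_4: node(4,0) S=80.8252 payoff=32.4948 vs cont=31.9163 → 32.4948 [stop]  node(4,1) S=99.8043 payoff=13.5157 vs cont=15.0852 → 15.0852 [wait]  node(4,2) S=123.2400 payoff=0.0000 vs cont=3.3721 → 3.3721 [wait]  node(4,3) S=152.1788 payoff=0.0000 vs cont=0.0000 → 0.0000 [wait]  node(4,4) S=187.9129 payoff=0.0000 vs cont=0.0000 → 0.0000 [wait]  ⇒ S*(4)=80.8252
t_3: node(3,0) S=89.8148 payoff=23.5052 vs cont=23.7042 → 23.7042 [wait]  node(3,1) S=110.9048 payoff=2.4152 vs cont=9.2055 → 9.2055 [wait]  node(3,2) S=136.9471 payoff=0.0000 vs cont=1.6843 → 1.6843 [wait]  node(3,3) S=169.1046 payoff=0.0000 vs cont=0.0000 → 0.0000 [wait]  ⇒ S*(3)=-
t_2: node(2,0) S=99.8043 payoff=13.5157 vs cont=16.4005 → 16.4005 [wait]  node(2,1) S=123.2400 payoff=0.0000 vs cont=5.4325 → 5.4325 [wait]  node(2,2) S=152.1788 payoff=0.0000 vs cont=0.8413 → 0.8413 [wait]  ⇒ S*(2)=-
t_1: node(1,0) S=110.9048 payoff=2.4152 vs cont=10.8832 → 10.8832 [wait]  node(1,1) S=136.9471 payoff=0.0000 vs cont=3.1303 → 3.1303 [wait]  ⇒ S*(1)=-
t_0: node(0,0) S=123.2400 payoff=0.0000 vs cont=6.9869 → 6.9869 [wait]  ⇒ S*(0)=-

price = 6.9869
boundary = - - - - 80.8252 89.8148
tree:
6.9869
10.8832 3.1303
16.4005 5.4325 0.8413
23.7042 9.2055 1.6843 0.0000
32.4948 15.0852 3.3721 0.0000 0.0000
40.5846 23.5052 6.7510 0.0000 0.0000 0.0000
47.8648 32.4948 13.5157 0.0000 0.0000 0.0000 0.0000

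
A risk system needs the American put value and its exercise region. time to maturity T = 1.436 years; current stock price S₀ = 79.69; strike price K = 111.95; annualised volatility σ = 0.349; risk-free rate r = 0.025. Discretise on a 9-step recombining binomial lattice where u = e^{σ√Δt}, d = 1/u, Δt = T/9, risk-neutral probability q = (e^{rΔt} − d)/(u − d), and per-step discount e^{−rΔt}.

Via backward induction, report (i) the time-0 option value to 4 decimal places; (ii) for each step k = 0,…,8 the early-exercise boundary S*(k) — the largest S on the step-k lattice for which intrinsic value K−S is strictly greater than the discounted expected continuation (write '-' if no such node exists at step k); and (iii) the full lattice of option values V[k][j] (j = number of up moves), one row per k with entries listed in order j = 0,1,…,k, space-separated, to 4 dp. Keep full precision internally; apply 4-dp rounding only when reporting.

Δt=0.15956, u=1.14959, d=0.86987, q=0.47949, disc=e^(-rΔt)=0.99602
k=9 terminal: V=max(K-S,0) → 89.2244 81.9168 72.2594 59.4965 42.6297 20.3391 0.0000 0.0000 0.0000 0.0000
k=8: j=0 S=26.1251 intr=85.8249 cont=85.3792 V=85.8249[EX]; j=1 S=34.5258 intr=77.4242 cont=76.9785 V=77.4242[EX]; j=2 S=45.6279 intr=66.3221 cont=65.8764 V=66.3221[EX]; j=3 S=60.3000 intr=51.6500 cont=51.2043 V=51.6500[EX]; j=4 S=79.6900 intr=32.2600 cont=31.8143 V=32.2600[EX]; j=5 S=105.3150 intr=6.6350 cont=10.5445 V=10.5445[hold]; j=6 S=139.1800 intr=0.0000 cont=0.0000 V=0.0000[hold]; j=7 S=183.9345 intr=0.0000 cont=0.0000 V=0.0000[hold]; j=8 S=243.0803 intr=0.0000 cont=0.0000 V=0.0000[hold]  S*(8)=79.6900
k=7: j=0 S=30.0332 intr=81.9168 cont=81.4712 V=81.9168[EX]; j=1 S=39.6906 intr=72.2594 cont=71.8137 V=72.2594[EX]; j=2 S=52.4535 intr=59.4965 cont=59.0509 V=59.4965[EX]; j=3 S=69.3203 intr=42.6297 cont=42.1840 V=42.6297[EX]; j=4 S=91.6109 intr=20.3391 cont=21.7606 V=21.7606[hold]; j=5 S=121.0692 intr=0.0000 cont=5.4666 V=5.4666[hold]; j=6 S=160.0000 intr=0.0000 cont=0.0000 V=0.0000[hold]; j=7 S=211.4494 intr=0.0000 cont=0.0000 V=0.0000[hold]  S*(7)=69.3203
k=6: j=0 S=34.5258 intr=77.4242 cont=76.9785 V=77.4242[EX]; j=1 S=45.6279 intr=66.3221 cont=65.8764 V=66.3221[EX]; j=2 S=60.3000 intr=51.6500 cont=51.2043 V=51.6500[EX]; j=3 S=79.6900 intr=32.2600 cont=32.4932 V=32.4932[hold]; j=4 S=105.3150 intr=6.6350 cont=13.8922 V=13.8922[hold]; j=5 S=139.1800 intr=0.0000 cont=2.8341 V=2.8341[hold]; j=6 S=183.9345 intr=0.0000 cont=0.0000 V=0.0000[hold]  S*(6)=60.3000
k=5: j=0 S=39.6906 intr=72.2594 cont=71.8137 V=72.2594[EX]; j=1 S=52.4535 intr=59.4965 cont=59.0509 V=59.4965[EX]; j=2 S=69.3203 intr=42.6297 cont=42.2954 V=42.6297[EX]; j=3 S=91.6109 intr=20.3391 cont=23.4803 V=23.4803[hold]; j=4 S=121.0692 intr=0.0000 cont=8.5557 V=8.5557[hold]; j=5 S=160.0000 intr=0.0000 cont=1.4693 V=1.4693[hold]  S*(5)=69.3203
k=4: j=0 S=45.6279 intr=66.3221 cont=65.8764 V=66.3221[EX]; j=1 S=60.3000 intr=51.6500 cont=51.2043 V=51.6500[EX]; j=2 S=79.6900 intr=32.2600 cont=33.3145 V=33.3145[hold]; j=3 S=105.3150 intr=6.6350 cont=16.2591 V=16.2591[hold]; j=4 S=139.1800 intr=0.0000 cont=5.1373 V=5.1373[hold]  S*(4)=60.3000
k=3: j=0 S=52.4535 intr=59.4965 cont=59.0509 V=59.4965[EX]; j=1 S=69.3203 intr=42.6297 cont=42.6876 V=42.6876[hold]; j=2 S=91.6109 intr=20.3391 cont=25.0365 V=25.0365[hold]; j=3 S=121.0692 intr=0.0000 cont=10.8827 V=10.8827[hold]  S*(3)=52.4535
k=2: j=0 S=60.3000 intr=51.6500 cont=51.2320 V=51.6500[EX]; j=1 S=79.6900 intr=32.2600 cont=34.0878 V=34.0878[hold]; j=2 S=105.3150 intr=6.6350 cont=18.1772 V=18.1772[hold]  S*(2)=60.3000
k=1: j=0 S=69.3203 intr=42.6297 cont=43.0569 V=43.0569[hold]; j=1 S=91.6109 intr=20.3391 cont=26.3534 V=26.3534[hold]  S*(1)=-
k=0: j=0 S=79.6900 intr=32.2600 cont=34.9082 V=34.9082[hold]  S*(0)=-

price = 34.9082
boundary = - - 60.3000 52.4535 60.3000 69.3203 60.3000 69.3203 79.6900
tree:
34.9082
43.0569 26.3534
51.6500 34.0878 18.1772
59.4965 42.6876 25.0365 10.8827
66.3221 51.6500 33.3145 16.2591 5.1373
72.2594 59.4965 42.6297 23.4803 8.5557 1.4693
77.4242 66.3221 51.6500 32.4932 13.8922 2.8341 0.0000
81.9168 72.2594 59.4965 42.6297 21.7606 5.4666 0.0000 0.0000
85.8249 77.4242 66.3221 51.6500 32.2600 10.5445 0.0000 0.0000 0.0000
89.2244 81.9168 72.2594 59.4965 42.6297 20.3391 0.0000 0.0000 0.0000 0.0000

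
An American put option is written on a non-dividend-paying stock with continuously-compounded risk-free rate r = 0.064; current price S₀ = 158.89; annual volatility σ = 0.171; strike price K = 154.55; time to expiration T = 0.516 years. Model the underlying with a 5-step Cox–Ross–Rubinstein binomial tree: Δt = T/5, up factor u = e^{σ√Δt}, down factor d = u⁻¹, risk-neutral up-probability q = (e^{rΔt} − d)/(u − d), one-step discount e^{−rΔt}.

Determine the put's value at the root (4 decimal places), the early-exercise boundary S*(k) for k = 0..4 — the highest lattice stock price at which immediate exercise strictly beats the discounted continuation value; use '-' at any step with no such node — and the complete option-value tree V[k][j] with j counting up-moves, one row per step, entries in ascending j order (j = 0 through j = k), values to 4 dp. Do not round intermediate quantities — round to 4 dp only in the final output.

Δt=0.10320  u=1.05647  d=0.94655  q=0.54656  discount=0.99342
step 5 (expiry): payoffs max(K−S,0) = 33.8213 19.8012 4.1529 0.0000 0.0000 0.0000
step 4: (k=4,j=0): S=127.5462, (K−S)⁺=27.0038, hold=25.9864 ⇒ V=27.0038 exercise | (k=4,j=1): S=142.3581, (K−S)⁺=12.1919, hold=11.1745 ⇒ V=12.1919 exercise | (k=4,j=2): S=158.8900, (K−S)⁺=0.0000, hold=1.8707 ⇒ V=1.8707 continue | (k=4,j=3): S=177.3418, (K−S)⁺=0.0000, hold=0.0000 ⇒ V=0.0000 continue | (k=4,j=4): S=197.9363, (K−S)⁺=0.0000, hold=0.0000 ⇒ V=0.0000 continue  boundary S*=142.3581
step 3: (k=3,j=0): S=134.7488, (K−S)⁺=19.8012, hold=18.7838 ⇒ V=19.8012 exercise | (k=3,j=1): S=150.3971, (K−S)⁺=4.1529, hold=6.5077 ⇒ V=6.5077 continue | (k=3,j=2): S=167.8625, (K−S)⁺=0.0000, hold=0.8427 ⇒ V=0.8427 continue | (k=3,j=3): S=187.3563, (K−S)⁺=0.0000, hold=0.0000 ⇒ V=0.0000 continue  boundary S*=134.7488
step 2: (k=2,j=0): S=142.3581, (K−S)⁺=12.1919, hold=12.4531 ⇒ V=12.4531 continue | (k=2,j=1): S=158.8900, (K−S)⁺=0.0000, hold=3.3890 ⇒ V=3.3890 continue | (k=2,j=2): S=177.3418, (K−S)⁺=0.0000, hold=0.3796 ⇒ V=0.3796 continue  boundary S*=-
step 1: (k=1,j=0): S=150.3971, (K−S)⁺=4.1529, hold=7.4497 ⇒ V=7.4497 continue | (k=1,j=1): S=167.8625, (K−S)⁺=0.0000, hold=1.7327 ⇒ V=1.7327 continue  boundary S*=-
step 0: (k=0,j=0): S=158.8900, (K−S)⁺=0.0000, hold=4.2966 ⇒ V=4.2966 continue  boundary S*=-

price = 4.2966
boundary = - - - 134.7488 142.3581
tree:
4.2966
7.4497 1.7327
12.4531 3.3890 0.3796
19.8012 6.5077 0.8427 0.0000
27.0038 12.1919 1.8707 0.0000 0.0000
33.8213 19.8012 4.1529 0.0000 0.0000 0.0000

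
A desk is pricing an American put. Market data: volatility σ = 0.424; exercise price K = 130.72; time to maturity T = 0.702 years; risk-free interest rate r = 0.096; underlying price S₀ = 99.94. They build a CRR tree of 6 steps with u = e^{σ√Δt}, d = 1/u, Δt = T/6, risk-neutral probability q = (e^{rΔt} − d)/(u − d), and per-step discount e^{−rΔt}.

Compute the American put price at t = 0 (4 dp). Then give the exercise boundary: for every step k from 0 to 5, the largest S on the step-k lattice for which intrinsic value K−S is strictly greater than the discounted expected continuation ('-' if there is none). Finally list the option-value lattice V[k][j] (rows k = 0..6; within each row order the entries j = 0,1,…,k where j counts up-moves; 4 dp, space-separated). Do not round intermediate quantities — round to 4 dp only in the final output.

price = 32.1280
boundary = - 86.4477 74.7769 86.4477 99.9400 115.5381
tree:
32.1280
44.2723 20.8319
55.9431 31.1429 11.0961
66.0383 44.2723 18.8497 3.6725
74.7705 55.9431 30.7800 7.4670 0.0000
82.3239 66.0383 44.2723 15.1819 0.0000 0.0000
88.8576 74.7705 55.9431 30.7800 0.0000 0.0000 0.0000

Δt=0.11700  u=1.15607  d=0.86500  q=0.50261  discount=0.98883
step 6 (expiry): payoffs max(K−S,0) = 88.8576 74.7705 55.9431 30.7800 0.0000 0.0000 0.0000
step 5: (k=5,j=0): S=48.3961, (K−S)⁺=82.3239, hold=80.8639 ⇒ V=82.3239 exercise | (k=5,j=1): S=64.6817, (K−S)⁺=66.0383, hold=64.5782 ⇒ V=66.0383 exercise | (k=5,j=2): S=86.4477, (K−S)⁺=44.2723, hold=42.8123 ⇒ V=44.2723 exercise | (k=5,j=3): S=115.5381, (K−S)⁺=15.1819, hold=15.1386 ⇒ V=15.1819 exercise | (k=5,j=4): S=154.4177, (K−S)⁺=0.0000, hold=0.0000 ⇒ V=0.0000 continue | (k=5,j=5): S=206.3805, (K−S)⁺=0.0000, hold=0.0000 ⇒ V=0.0000 continue  boundary S*=115.5381
step 4: (k=4,j=0): S=55.9495, (K−S)⁺=74.7705, hold=73.3105 ⇒ V=74.7705 exercise | (k=4,j=1): S=74.7769, (K−S)⁺=55.9431, hold=54.4830 ⇒ V=55.9431 exercise | (k=4,j=2): S=99.9400, (K−S)⁺=30.7800, hold=29.3200 ⇒ V=30.7800 exercise | (k=4,j=3): S=133.5707, (K−S)⁺=0.0000, hold=7.4670 ⇒ V=7.4670 continue | (k=4,j=4): S=178.5183, (K−S)⁺=0.0000, hold=0.0000 ⇒ V=0.0000 continue  boundary S*=99.9400
step 3: (k=3,j=0): S=64.6817, (K−S)⁺=66.0383, hold=64.5782 ⇒ V=66.0383 exercise | (k=3,j=1): S=86.4477, (K−S)⁺=44.2723, hold=42.8123 ⇒ V=44.2723 exercise | (k=3,j=2): S=115.5381, (K−S)⁺=15.1819, hold=18.8497 ⇒ V=18.8497 continue | (k=3,j=3): S=154.4177, (K−S)⁺=0.0000, hold=3.6725 ⇒ V=3.6725 continue  boundary S*=86.4477
step 2: (k=2,j=0): S=74.7769, (K−S)⁺=55.9431, hold=54.4830 ⇒ V=55.9431 exercise | (k=2,j=1): S=99.9400, (K−S)⁺=30.7800, hold=31.1429 ⇒ V=31.1429 continue | (k=2,j=2): S=133.5707, (K−S)⁺=0.0000, hold=11.0961 ⇒ V=11.0961 continue  boundary S*=74.7769
step 1: (k=1,j=0): S=86.4477, (K−S)⁺=44.2723, hold=42.9926 ⇒ V=44.2723 exercise | (k=1,j=1): S=115.5381, (K−S)⁺=15.1819, hold=20.8319 ⇒ V=20.8319 continue  boundary S*=86.4477
step 0: (k=0,j=0): S=99.9400, (K−S)⁺=30.7800, hold=32.1280 ⇒ V=32.1280 continue  boundary S*=-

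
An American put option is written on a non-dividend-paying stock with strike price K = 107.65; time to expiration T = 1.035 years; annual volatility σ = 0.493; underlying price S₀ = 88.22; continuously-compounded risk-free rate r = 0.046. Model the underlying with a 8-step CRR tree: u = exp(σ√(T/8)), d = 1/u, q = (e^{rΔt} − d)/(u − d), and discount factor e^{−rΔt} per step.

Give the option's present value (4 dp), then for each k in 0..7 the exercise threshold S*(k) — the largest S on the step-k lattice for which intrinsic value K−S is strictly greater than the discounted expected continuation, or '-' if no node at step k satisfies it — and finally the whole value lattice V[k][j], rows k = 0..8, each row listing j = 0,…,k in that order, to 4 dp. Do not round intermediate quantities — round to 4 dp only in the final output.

Δt=0.12937, u=1.19402, d=0.83751, q=0.47253, disc=e^(-rΔt)=0.99407
k=8 terminal: V=max(K-S,0) → 86.2963 77.2063 64.2469 45.7709 19.4300 0.0000 0.0000 0.0000 0.0000
k=7: j=0 S=25.4968 intr=82.1532 cont=81.5145 V=82.1532[EX]; j=1 S=36.3504 intr=71.2996 cont=70.6609 V=71.2996[EX]; j=2 S=51.8241 intr=55.8259 cont=55.1871 V=55.8259[EX]; j=3 S=73.8849 intr=33.7651 cont=33.1264 V=33.7651[EX]; j=4 S=105.3365 intr=2.3135 cont=10.1880 V=10.1880[hold]; j=5 S=150.1765 intr=0.0000 cont=0.0000 V=0.0000[hold]; j=6 S=214.1043 intr=0.0000 cont=0.0000 V=0.0000[hold]; j=7 S=305.2450 intr=0.0000 cont=0.0000 V=0.0000[hold]  S*(7)=73.8849
k=6: j=0 S=30.4437 intr=77.2063 cont=76.5676 V=77.2063[EX]; j=1 S=43.4031 intr=64.2469 cont=63.6082 V=64.2469[EX]; j=2 S=61.8791 intr=45.7709 cont=45.1322 V=45.7709[EX]; j=3 S=88.2200 intr=19.4300 cont=22.4901 V=22.4901[hold]; j=4 S=125.7738 intr=0.0000 cont=5.3420 V=5.3420[hold]; j=5 S=179.3138 intr=0.0000 cont=0.0000 V=0.0000[hold]; j=6 S=255.6448 intr=0.0000 cont=0.0000 V=0.0000[hold]  S*(6)=61.8791
k=5: j=0 S=36.3504 intr=71.2996 cont=70.6609 V=71.2996[EX]; j=1 S=51.8241 intr=55.8259 cont=55.1871 V=55.8259[EX]; j=2 S=73.8849 intr=33.7651 cont=34.5638 V=34.5638[hold]; j=3 S=105.3365 intr=2.3135 cont=14.3018 V=14.3018[hold]; j=4 S=150.1765 intr=0.0000 cont=2.8010 V=2.8010[hold]; j=5 S=214.1043 intr=0.0000 cont=0.0000 V=0.0000[hold]  S*(5)=51.8241
k=4: j=0 S=43.4031 intr=64.2469 cont=63.6082 V=64.2469[EX]; j=1 S=61.8791 intr=45.7709 cont=45.5073 V=45.7709[EX]; j=2 S=88.2200 intr=19.4300 cont=24.8412 V=24.8412[hold]; j=3 S=125.7738 intr=0.0000 cont=8.8148 V=8.8148[hold]; j=4 S=179.3138 intr=0.0000 cont=1.4687 V=1.4687[hold]  S*(4)=61.8791
k=3: j=0 S=51.8241 intr=55.8259 cont=55.1871 V=55.8259[EX]; j=1 S=73.8849 intr=33.7651 cont=35.6681 V=35.6681[hold]; j=2 S=105.3365 intr=2.3135 cont=17.1658 V=17.1658[hold]; j=3 S=150.1765 intr=0.0000 cont=5.3118 V=5.3118[hold]  S*(3)=51.8241
k=2: j=0 S=61.8791 intr=45.7709 cont=46.0261 V=46.0261[hold]; j=1 S=88.2200 intr=19.4300 cont=26.7655 V=26.7655[hold]; j=2 S=125.7738 intr=0.0000 cont=11.4959 V=11.4959[hold]  S*(2)=-
k=1: j=0 S=73.8849 intr=33.7651 cont=36.7058 V=36.7058[hold]; j=1 S=105.3365 intr=2.3135 cont=19.4342 V=19.4342[hold]  S*(1)=-
k=0: j=0 S=88.2200 intr=19.4300 cont=28.3751 V=28.3751[hold]  S*(0)=-

price = 28.3751
boundary = - - - 51.8241 61.8791 51.8241 61.8791 73.8849
tree:
28.3751
36.7058 19.4342
46.0261 26.7655 11.4959
55.8259 35.6681 17.1658 5.3118
64.2469 45.7709 24.8412 8.8148 1.4687
71.2996 55.8259 34.5638 14.3018 2.8010 0.0000
77.2063 64.2469 45.7709 22.4901 5.3420 0.0000 0.0000
82.1532 71.2996 55.8259 33.7651 10.1880 0.0000 0.0000 0.0000
86.2963 77.2063 64.2469 45.7709 19.4300 0.0000 0.0000 0.0000 0.0000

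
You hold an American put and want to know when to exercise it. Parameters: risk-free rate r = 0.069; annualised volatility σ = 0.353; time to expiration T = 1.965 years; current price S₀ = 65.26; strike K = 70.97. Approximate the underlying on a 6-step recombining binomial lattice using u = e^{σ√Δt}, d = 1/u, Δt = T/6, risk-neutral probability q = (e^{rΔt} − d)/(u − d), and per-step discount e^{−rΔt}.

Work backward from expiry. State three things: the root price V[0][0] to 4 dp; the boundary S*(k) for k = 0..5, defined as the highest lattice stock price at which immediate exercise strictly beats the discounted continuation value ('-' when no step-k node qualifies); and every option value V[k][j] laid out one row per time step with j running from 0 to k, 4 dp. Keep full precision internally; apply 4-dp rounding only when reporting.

Δt=0.32750  u=1.22386  d=0.81708  q=0.50585  discount=0.97766
step 6 (expiry): payoffs max(K−S,0) = 51.5501 41.8820 27.4007 5.7100 0.0000 0.0000 0.0000
step 5: (k=5,j=0): S=23.7673, (K−S)⁺=47.2027, hold=45.6169 ⇒ V=47.2027 exercise | (k=5,j=1): S=35.5998, (K−S)⁺=35.3702, hold=33.7845 ⇒ V=35.3702 exercise | (k=5,j=2): S=53.3229, (K−S)⁺=17.6471, hold=16.0613 ⇒ V=17.6471 exercise | (k=5,j=3): S=79.8694, (K−S)⁺=0.0000, hold=2.7585 ⇒ V=2.7585 continue | (k=5,j=4): S=119.6319, (K−S)⁺=0.0000, hold=0.0000 ⇒ V=0.0000 continue | (k=5,j=5): S=179.1900, (K−S)⁺=0.0000, hold=0.0000 ⇒ V=0.0000 continue  boundary S*=53.3229
step 4: (k=4,j=0): S=29.0880, (K−S)⁺=41.8820, hold=40.2963 ⇒ V=41.8820 exercise | (k=4,j=1): S=43.5693, (K−S)⁺=27.4007, hold=25.8150 ⇒ V=27.4007 exercise | (k=4,j=2): S=65.2600, (K−S)⁺=5.7100, hold=9.8897 ⇒ V=9.8897 continue | (k=4,j=3): S=97.7493, (K−S)⁺=0.0000, hold=1.3327 ⇒ V=1.3327 continue | (k=4,j=4): S=146.4133, (K−S)⁺=0.0000, hold=0.0000 ⇒ V=0.0000 continue  boundary S*=43.5693
step 3: (k=3,j=0): S=35.5998, (K−S)⁺=35.3702, hold=33.7845 ⇒ V=35.3702 exercise | (k=3,j=1): S=53.3229, (K−S)⁺=17.6471, hold=18.1284 ⇒ V=18.1284 continue | (k=3,j=2): S=79.8694, (K−S)⁺=0.0000, hold=5.4368 ⇒ V=5.4368 continue | (k=3,j=3): S=119.6319, (K−S)⁺=0.0000, hold=0.6438 ⇒ V=0.6438 continue  boundary S*=35.5998
step 2: (k=2,j=0): S=43.5693, (K−S)⁺=27.4007, hold=26.0530 ⇒ V=27.4007 exercise | (k=2,j=1): S=65.2600, (K−S)⁺=5.7100, hold=11.4467 ⇒ V=11.4467 continue | (k=2,j=2): S=97.7493, (K−S)⁺=0.0000, hold=2.9450 ⇒ V=2.9450 continue  boundary S*=43.5693
step 1: (k=1,j=0): S=53.3229, (K−S)⁺=17.6471, hold=18.8984 ⇒ V=18.8984 continue | (k=1,j=1): S=79.8694, (K−S)⁺=0.0000, hold=6.9864 ⇒ V=6.9864 continue  boundary S*=-
step 0: (k=0,j=0): S=65.2600, (K−S)⁺=5.7100, hold=12.5851 ⇒ V=12.5851 continue  boundary S*=-

price = 12.5851
boundary = - - 43.5693 35.5998 43.5693 53.3229
tree:
12.5851
18.8984 6.9864
27.4007 11.4467 2.9450
35.3702 18.1284 5.4368 0.6438
41.8820 27.4007 9.8897 1.3327 0.0000
47.2027 35.3702 17.6471 2.7585 0.0000 0.0000
51.5501 41.8820 27.4007 5.7100 0.0000 0.0000 0.0000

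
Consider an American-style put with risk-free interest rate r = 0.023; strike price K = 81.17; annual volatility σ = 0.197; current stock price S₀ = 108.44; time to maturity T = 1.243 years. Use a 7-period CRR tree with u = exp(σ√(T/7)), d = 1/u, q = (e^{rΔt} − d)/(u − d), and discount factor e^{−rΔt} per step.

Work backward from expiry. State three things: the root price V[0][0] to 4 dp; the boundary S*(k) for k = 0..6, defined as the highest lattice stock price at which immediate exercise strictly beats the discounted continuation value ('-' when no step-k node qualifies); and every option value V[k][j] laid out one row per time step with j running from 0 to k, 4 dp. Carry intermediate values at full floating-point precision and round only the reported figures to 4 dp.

params: Δt=0.17757 u=1.08656 d=0.92034 q=0.50388 e^(-rΔt)=0.99592
t_7 payoffs: 20.5214 9.5678 0.0000 0.0000 0.0000 0.0000 0.0000 0.0000
t_6: node(6,0) S=65.8982 payoff=15.2718 vs cont=14.9409 → 15.2718 [stop]  node(6,1) S=77.7999 payoff=3.3701 vs cont=4.7274 → 4.7274 [wait]  node(6,2) S=91.8511 payoff=0.0000 vs cont=0.0000 → 0.0000 [wait]  node(6,3) S=108.4400 payoff=0.0000 vs cont=0.0000 → 0.0000 [wait]  node(6,4) S=128.0250 payoff=0.0000 vs cont=0.0000 → 0.0000 [wait]  node(6,5) S=151.1472 payoff=0.0000 vs cont=0.0000 → 0.0000 [wait]  node(6,6) S=178.4454 payoff=0.0000 vs cont=0.0000 → 0.0000 [wait]  ⇒ S*(6)=65.8982
t_5: node(5,0) S=71.6022 payoff=9.5678 vs cont=9.9181 → 9.9181 [wait]  node(5,1) S=84.5340 payoff=0.0000 vs cont=2.3358 → 2.3358 [wait]  node(5,2) S=99.8015 payoff=0.0000 vs cont=0.0000 → 0.0000 [wait]  node(5,3) S=117.8263 payoff=0.0000 vs cont=0.0000 → 0.0000 [wait]  node(5,4) S=139.1065 payoff=0.0000 vs cont=0.0000 → 0.0000 [wait]  node(5,5) S=164.2301 payoff=0.0000 vs cont=0.0000 → 0.0000 [wait]  ⇒ S*(5)=-
t_4: node(4,0) S=77.7999 payoff=3.3701 vs cont=6.0727 → 6.0727 [wait]  node(4,1) S=91.8511 payoff=0.0000 vs cont=1.1541 → 1.1541 [wait]  node(4,2) S=108.4400 payoff=0.0000 vs cont=0.0000 → 0.0000 [wait]  node(4,3) S=128.0250 payoff=0.0000 vs cont=0.0000 → 0.0000 [wait]  node(4,4) S=151.1472 payoff=0.0000 vs cont=0.0000 → 0.0000 [wait]  ⇒ S*(4)=-
t_3: node(3,0) S=84.5340 payoff=0.0000 vs cont=3.5797 → 3.5797 [wait]  node(3,1) S=99.8015 payoff=0.0000 vs cont=0.5703 → 0.5703 [wait]  node(3,2) S=117.8263 payoff=0.0000 vs cont=0.0000 → 0.0000 [wait]  node(3,3) S=139.1065 payoff=0.0000 vs cont=0.0000 → 0.0000 [wait]  ⇒ S*(3)=-
t_2: node(2,0) S=91.8511 payoff=0.0000 vs cont=2.0549 → 2.0549 [wait]  node(2,1) S=108.4400 payoff=0.0000 vs cont=0.2818 → 0.2818 [wait]  node(2,2) S=128.0250 payoff=0.0000 vs cont=0.0000 → 0.0000 [wait]  ⇒ S*(2)=-
t_1: node(1,0) S=99.8015 payoff=0.0000 vs cont=1.1567 → 1.1567 [wait]  node(1,1) S=117.8263 payoff=0.0000 vs cont=0.1392 → 0.1392 [wait]  ⇒ S*(1)=-
t_0: node(0,0) S=108.4400 payoff=0.0000 vs cont=0.6414 → 0.6414 [wait]  ⇒ S*(0)=-

price = 0.6414
boundary = - - - - - - 65.8982
tree:
0.6414
1.1567 0.1392
2.0549 0.2818 0.0000
3.5797 0.5703 0.0000 0.0000
6.0727 1.1541 0.0000 0.0000 0.0000
9.9181 2.3358 0.0000 0.0000 0.0000 0.0000
15.2718 4.7274 0.0000 0.0000 0.0000 0.0000 0.0000
20.5214 9.5678 0.0000 0.0000 0.0000 0.0000 0.0000 0.0000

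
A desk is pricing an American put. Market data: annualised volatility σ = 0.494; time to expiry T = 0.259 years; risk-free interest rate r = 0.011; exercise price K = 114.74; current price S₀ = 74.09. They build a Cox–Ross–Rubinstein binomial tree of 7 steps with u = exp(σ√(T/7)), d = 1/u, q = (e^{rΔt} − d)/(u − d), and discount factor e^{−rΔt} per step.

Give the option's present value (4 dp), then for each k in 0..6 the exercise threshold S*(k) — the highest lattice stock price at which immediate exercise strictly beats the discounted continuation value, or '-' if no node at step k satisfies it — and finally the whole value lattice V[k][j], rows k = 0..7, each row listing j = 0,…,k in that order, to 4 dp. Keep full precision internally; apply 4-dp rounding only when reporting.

price = 40.8550
boundary = - 67.3739 61.2666 67.3739 74.0900 81.4756 89.5974
tree:
40.8550
47.3661 33.7908
53.4734 40.6731 26.3158
59.0271 47.3661 33.4103 18.6030
64.0773 53.4734 40.6500 25.5453 11.0497
68.6698 59.0271 47.3661 33.2644 17.1510 4.4069
72.8460 64.0773 53.4734 40.6500 25.1426 8.4523 0.0000
76.6436 68.6698 59.0271 47.3661 33.2644 16.2112 0.0000 0.0000

Δt=0.03700  u=1.09968  d=0.90935  q=0.47840  discount=0.99959
step 7 (expiry): payoffs max(K−S,0) = 76.6436 68.6698 59.0271 47.3661 33.2644 16.2112 0.0000 0.0000
step 6: (k=6,j=0): S=41.8940, (K−S)⁺=72.8460, hold=72.7993 ⇒ V=72.8460 exercise | (k=6,j=1): S=50.6627, (K−S)⁺=64.0773, hold=64.0306 ⇒ V=64.0773 exercise | (k=6,j=2): S=61.2666, (K−S)⁺=53.4734, hold=53.4267 ⇒ V=53.4734 exercise | (k=6,j=3): S=74.0900, (K−S)⁺=40.6500, hold=40.6033 ⇒ V=40.6500 exercise | (k=6,j=4): S=89.5974, (K−S)⁺=25.1426, hold=25.0959 ⇒ V=25.1426 exercise | (k=6,j=5): S=108.3505, (K−S)⁺=6.3895, hold=8.4523 ⇒ V=8.4523 continue | (k=6,j=6): S=131.0288, (K−S)⁺=0.0000, hold=0.0000 ⇒ V=0.0000 continue  boundary S*=89.5974
step 5: (k=5,j=0): S=46.0702, (K−S)⁺=68.6698, hold=68.6231 ⇒ V=68.6698 exercise | (k=5,j=1): S=55.7129, (K−S)⁺=59.0271, hold=58.9804 ⇒ V=59.0271 exercise | (k=5,j=2): S=67.3739, (K−S)⁺=47.3661, hold=47.3194 ⇒ V=47.3661 exercise | (k=5,j=3): S=81.4756, (K−S)⁺=33.2644, hold=33.2177 ⇒ V=33.2644 exercise | (k=5,j=4): S=98.5288, (K−S)⁺=16.2112, hold=17.1510 ⇒ V=17.1510 continue | (k=5,j=5): S=119.1514, (K−S)⁺=0.0000, hold=4.4069 ⇒ V=4.4069 continue  boundary S*=81.4756
step 4: (k=4,j=0): S=50.6627, (K−S)⁺=64.0773, hold=64.0306 ⇒ V=64.0773 exercise | (k=4,j=1): S=61.2666, (K−S)⁺=53.4734, hold=53.4267 ⇒ V=53.4734 exercise | (k=4,j=2): S=74.0900, (K−S)⁺=40.6500, hold=40.6033 ⇒ V=40.6500 exercise | (k=4,j=3): S=89.5974, (K−S)⁺=25.1426, hold=25.5453 ⇒ V=25.5453 continue | (k=4,j=4): S=108.3505, (K−S)⁺=6.3895, hold=11.0497 ⇒ V=11.0497 continue  boundary S*=74.0900
step 3: (k=3,j=0): S=55.7129, (K−S)⁺=59.0271, hold=58.9804 ⇒ V=59.0271 exercise | (k=3,j=1): S=67.3739, (K−S)⁺=47.3661, hold=47.3194 ⇒ V=47.3661 exercise | (k=3,j=2): S=81.4756, (K−S)⁺=33.2644, hold=33.4103 ⇒ V=33.4103 continue | (k=3,j=3): S=98.5288, (K−S)⁺=16.2112, hold=18.6030 ⇒ V=18.6030 continue  boundary S*=67.3739
step 2: (k=2,j=0): S=61.2666, (K−S)⁺=53.4734, hold=53.4267 ⇒ V=53.4734 exercise | (k=2,j=1): S=74.0900, (K−S)⁺=40.6500, hold=40.6731 ⇒ V=40.6731 continue | (k=2,j=2): S=89.5974, (K−S)⁺=25.1426, hold=26.3158 ⇒ V=26.3158 continue  boundary S*=61.2666
step 1: (k=1,j=0): S=67.3739, (K−S)⁺=47.3661, hold=47.3304 ⇒ V=47.3661 exercise | (k=1,j=1): S=81.4756, (K−S)⁺=33.2644, hold=33.7908 ⇒ V=33.7908 continue  boundary S*=67.3739
step 0: (k=0,j=0): S=74.0900, (K−S)⁺=40.6500, hold=40.8550 ⇒ V=40.8550 continue  boundary S*=-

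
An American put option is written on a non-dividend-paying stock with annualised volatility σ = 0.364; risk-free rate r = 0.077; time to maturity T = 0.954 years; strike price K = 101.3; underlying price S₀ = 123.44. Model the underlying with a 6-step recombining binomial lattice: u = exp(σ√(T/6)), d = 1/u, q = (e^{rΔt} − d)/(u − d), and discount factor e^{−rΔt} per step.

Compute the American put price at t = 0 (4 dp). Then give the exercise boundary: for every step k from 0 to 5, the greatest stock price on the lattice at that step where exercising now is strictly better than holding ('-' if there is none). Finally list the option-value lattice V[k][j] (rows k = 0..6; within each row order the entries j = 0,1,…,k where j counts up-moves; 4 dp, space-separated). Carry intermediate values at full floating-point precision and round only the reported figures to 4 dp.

Δt=0.15900  u=1.15621  d=0.86490  q=0.50606  discount=0.98783
step 6 (expiry): payoffs max(K−S,0) = 49.6294 32.2260 8.9610 0.0000 0.0000 0.0000 0.0000
step 5: (k=5,j=0): S=59.7419, (K−S)⁺=41.5581, hold=40.3254 ⇒ V=41.5581 exercise | (k=5,j=1): S=79.8638, (K−S)⁺=21.4362, hold=20.2036 ⇒ V=21.4362 exercise | (k=5,j=2): S=106.7629, (K−S)⁺=0.0000, hold=4.3723 ⇒ V=4.3723 continue | (k=5,j=3): S=142.7221, (K−S)⁺=0.0000, hold=0.0000 ⇒ V=0.0000 continue | (k=5,j=4): S=190.7928, (K−S)⁺=0.0000, hold=0.0000 ⇒ V=0.0000 continue | (k=5,j=5): S=255.0543, (K−S)⁺=0.0000, hold=0.0000 ⇒ V=0.0000 continue  boundary S*=79.8638
step 4: (k=4,j=0): S=69.0740, (K−S)⁺=32.2260, hold=30.9934 ⇒ V=32.2260 exercise | (k=4,j=1): S=92.3390, (K−S)⁺=8.9610, hold=12.6450 ⇒ V=12.6450 continue | (k=4,j=2): S=123.4400, (K−S)⁺=0.0000, hold=2.1334 ⇒ V=2.1334 continue | (k=4,j=3): S=165.0162, (K−S)⁺=0.0000, hold=0.0000 ⇒ V=0.0000 continue | (k=4,j=4): S=220.5959, (K−S)⁺=0.0000, hold=0.0000 ⇒ V=0.0000 continue  boundary S*=69.0740
step 3: (k=3,j=0): S=79.8638, (K−S)⁺=21.4362, hold=22.0452 ⇒ V=22.0452 continue | (k=3,j=1): S=106.7629, (K−S)⁺=0.0000, hold=7.2363 ⇒ V=7.2363 continue | (k=3,j=2): S=142.7221, (K−S)⁺=0.0000, hold=1.0409 ⇒ V=1.0409 continue | (k=3,j=3): S=190.7928, (K−S)⁺=0.0000, hold=0.0000 ⇒ V=0.0000 continue  boundary S*=-
step 2: (k=2,j=0): S=92.3390, (K−S)⁺=8.9610, hold=14.3739 ⇒ V=14.3739 continue | (k=2,j=1): S=123.4400, (K−S)⁺=0.0000, hold=4.0512 ⇒ V=4.0512 continue | (k=2,j=2): S=165.0162, (K−S)⁺=0.0000, hold=0.5079 ⇒ V=0.5079 continue  boundary S*=-
step 1: (k=1,j=0): S=106.7629, (K−S)⁺=0.0000, hold=9.0386 ⇒ V=9.0386 continue | (k=1,j=1): S=142.7221, (K−S)⁺=0.0000, hold=2.2306 ⇒ V=2.2306 continue  boundary S*=-
step 0: (k=0,j=0): S=123.4400, (K−S)⁺=0.0000, hold=5.5252 ⇒ V=5.5252 continue  boundary S*=-

price = 5.5252
boundary = - - - - 69.0740 79.8638
tree:
5.5252
9.0386 2.2306
14.3739 4.0512 0.5079
22.0452 7.2363 1.0409 0.0000
32.2260 12.6450 2.1334 0.0000 0.0000
41.5581 21.4362 4.3723 0.0000 0.0000 0.0000
49.6294 32.2260 8.9610 0.0000 0.0000 0.0000 0.0000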